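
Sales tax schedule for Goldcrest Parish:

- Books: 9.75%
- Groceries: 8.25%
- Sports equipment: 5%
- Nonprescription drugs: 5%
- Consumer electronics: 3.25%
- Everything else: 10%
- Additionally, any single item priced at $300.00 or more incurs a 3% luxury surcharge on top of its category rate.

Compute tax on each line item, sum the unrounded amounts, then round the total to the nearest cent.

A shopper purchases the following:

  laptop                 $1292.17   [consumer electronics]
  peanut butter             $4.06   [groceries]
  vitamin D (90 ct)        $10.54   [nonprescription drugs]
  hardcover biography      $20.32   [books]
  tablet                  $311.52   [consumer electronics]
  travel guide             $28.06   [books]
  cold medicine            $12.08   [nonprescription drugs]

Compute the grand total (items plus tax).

Laptop $1292.17: consumer electronics → 3.25% + 3% surcharge = 6.25% → $80.760625
Peanut butter $4.06: groceries → 8.25% → $0.33495
Vitamin D (90 ct) $10.54: nonprescription drugs → 5% → $0.527
Hardcover biography $20.32: books → 9.75% → $1.9812
Tablet $311.52: consumer electronics → 3.25% + 3% surcharge = 6.25% → $19.47
Travel guide $28.06: books → 9.75% → $2.73585
Cold medicine $12.08: nonprescription drugs → 5% → $0.604
Subtotal = $1678.75; unrounded tax = $106.413625 → $106.41; total due = $1785.16

$1785.16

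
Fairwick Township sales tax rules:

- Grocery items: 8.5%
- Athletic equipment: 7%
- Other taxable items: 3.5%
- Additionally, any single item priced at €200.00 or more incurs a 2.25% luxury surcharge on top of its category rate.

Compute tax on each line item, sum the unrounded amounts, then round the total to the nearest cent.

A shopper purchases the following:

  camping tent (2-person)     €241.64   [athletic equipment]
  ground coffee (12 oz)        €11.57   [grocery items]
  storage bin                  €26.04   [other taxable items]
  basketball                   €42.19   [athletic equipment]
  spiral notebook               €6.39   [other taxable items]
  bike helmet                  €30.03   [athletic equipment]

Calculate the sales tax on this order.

€29.53

Camping tent (2-person) €241.64: athletic equipment → 7% + 2.25% surcharge = 9.25% → €22.3517
Ground coffee (12 oz) €11.57: grocery items → 8.5% → €0.98345
Storage bin €26.04: other taxable items → 3.5% → €0.9114
Basketball €42.19: athletic equipment → 7% → €2.9533
Spiral notebook €6.39: other taxable items → 3.5% → €0.22365
Bike helmet €30.03: athletic equipment → 7% → €2.1021
Unrounded tax sum = €29.5256 → €29.53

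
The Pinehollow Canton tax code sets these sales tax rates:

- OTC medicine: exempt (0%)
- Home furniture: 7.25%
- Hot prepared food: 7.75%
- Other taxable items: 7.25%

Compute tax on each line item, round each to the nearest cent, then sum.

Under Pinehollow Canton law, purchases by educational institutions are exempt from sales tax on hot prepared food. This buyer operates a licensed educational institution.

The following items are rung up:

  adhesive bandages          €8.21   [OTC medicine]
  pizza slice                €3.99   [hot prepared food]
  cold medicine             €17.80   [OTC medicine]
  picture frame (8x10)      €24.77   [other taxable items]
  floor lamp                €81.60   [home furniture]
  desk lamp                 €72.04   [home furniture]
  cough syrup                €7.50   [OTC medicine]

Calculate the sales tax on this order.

Adhesive bandages €8.21: OTC medicine → 0% → €0.00
Pizza slice €3.99: hot prepared food, buyer-exempt → 0% → €0.00
Cold medicine €17.80: OTC medicine → 0% → €0.00
Picture frame (8x10) €24.77: other taxable items → 7.25% → €1.80
Floor lamp €81.60: home furniture → 7.25% → €5.92
Desk lamp €72.04: home furniture → 7.25% → €5.22
Cough syrup €7.50: OTC medicine → 0% → €0.00
Total tax = €1.80 + €5.92 + €5.22 = €12.94

€12.94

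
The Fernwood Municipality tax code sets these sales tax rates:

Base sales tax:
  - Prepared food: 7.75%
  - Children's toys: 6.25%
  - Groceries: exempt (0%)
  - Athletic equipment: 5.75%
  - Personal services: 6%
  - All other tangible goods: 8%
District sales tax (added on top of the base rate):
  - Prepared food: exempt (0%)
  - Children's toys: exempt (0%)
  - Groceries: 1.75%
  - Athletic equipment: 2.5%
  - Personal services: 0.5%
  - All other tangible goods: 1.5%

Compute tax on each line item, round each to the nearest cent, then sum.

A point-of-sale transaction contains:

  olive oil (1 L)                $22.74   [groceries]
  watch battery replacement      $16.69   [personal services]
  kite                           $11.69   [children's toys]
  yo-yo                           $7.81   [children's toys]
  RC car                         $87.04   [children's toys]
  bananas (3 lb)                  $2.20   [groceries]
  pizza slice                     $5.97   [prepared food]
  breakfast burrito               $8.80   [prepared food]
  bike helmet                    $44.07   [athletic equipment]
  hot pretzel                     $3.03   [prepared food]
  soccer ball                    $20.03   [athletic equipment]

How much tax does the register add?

Olive oil (1 L) $22.74: groceries → 0% + 1.75% district = 1.75% → $0.40
Watch battery replacement $16.69: personal services → 6% + 0.5% district = 6.5% → $1.08
Kite $11.69: children's toys → 6.25% + 0% district = 6.25% → $0.73
Yo-yo $7.81: children's toys → 6.25% + 0% district = 6.25% → $0.49
RC car $87.04: children's toys → 6.25% + 0% district = 6.25% → $5.44
Bananas (3 lb) $2.20: groceries → 0% + 1.75% district = 1.75% → $0.04
Pizza slice $5.97: prepared food → 7.75% + 0% district = 7.75% → $0.46
Breakfast burrito $8.80: prepared food → 7.75% + 0% district = 7.75% → $0.68
Bike helmet $44.07: athletic equipment → 5.75% + 2.5% district = 8.25% → $3.64
Hot pretzel $3.03: prepared food → 7.75% + 0% district = 7.75% → $0.23
Soccer ball $20.03: athletic equipment → 5.75% + 2.5% district = 8.25% → $1.65
Total tax = $0.40 + $1.08 + $0.73 + $0.49 + $5.44 + $0.04 + $0.46 + $0.68 + $3.64 + $0.23 + $1.65 = $14.84

$14.84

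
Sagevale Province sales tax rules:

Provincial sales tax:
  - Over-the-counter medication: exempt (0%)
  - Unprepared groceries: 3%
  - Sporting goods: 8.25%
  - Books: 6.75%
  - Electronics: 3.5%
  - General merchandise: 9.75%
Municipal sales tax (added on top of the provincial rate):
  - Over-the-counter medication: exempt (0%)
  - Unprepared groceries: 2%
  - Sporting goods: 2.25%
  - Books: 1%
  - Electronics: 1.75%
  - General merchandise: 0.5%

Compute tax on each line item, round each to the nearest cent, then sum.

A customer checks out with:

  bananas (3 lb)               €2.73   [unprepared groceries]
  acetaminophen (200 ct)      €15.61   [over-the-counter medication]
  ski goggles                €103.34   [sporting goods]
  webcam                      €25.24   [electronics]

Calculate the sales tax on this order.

€12.32

Bananas (3 lb) €2.73: unprepared groceries → 3% + 2% municipal = 5% → €0.14
Acetaminophen (200 ct) €15.61: over-the-counter medication → 0% + 0% municipal = 0% → €0.00
Ski goggles €103.34: sporting goods → 8.25% + 2.25% municipal = 10.5% → €10.85
Webcam €25.24: electronics → 3.5% + 1.75% municipal = 5.25% → €1.33
Total tax = €0.14 + €10.85 + €1.33 = €12.32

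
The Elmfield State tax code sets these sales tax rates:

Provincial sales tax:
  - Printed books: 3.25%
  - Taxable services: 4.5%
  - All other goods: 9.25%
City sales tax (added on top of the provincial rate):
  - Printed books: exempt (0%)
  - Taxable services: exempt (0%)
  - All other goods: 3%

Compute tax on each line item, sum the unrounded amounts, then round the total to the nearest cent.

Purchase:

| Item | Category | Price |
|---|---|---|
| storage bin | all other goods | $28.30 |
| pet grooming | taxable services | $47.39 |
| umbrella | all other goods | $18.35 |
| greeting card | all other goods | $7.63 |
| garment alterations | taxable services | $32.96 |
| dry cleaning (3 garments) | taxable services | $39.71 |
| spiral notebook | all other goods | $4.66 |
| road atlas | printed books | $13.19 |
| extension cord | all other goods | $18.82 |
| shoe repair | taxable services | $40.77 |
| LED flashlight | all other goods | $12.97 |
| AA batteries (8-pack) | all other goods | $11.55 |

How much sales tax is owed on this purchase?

$20.20

Storage bin $28.30: all other goods → 9.25% + 3% city = 12.25% → $3.46675
Pet grooming $47.39: taxable services → 4.5% + 0% city = 4.5% → $2.13255
Umbrella $18.35: all other goods → 9.25% + 3% city = 12.25% → $2.247875
Greeting card $7.63: all other goods → 9.25% + 3% city = 12.25% → $0.934675
Garment alterations $32.96: taxable services → 4.5% + 0% city = 4.5% → $1.4832
Dry cleaning (3 garments) $39.71: taxable services → 4.5% + 0% city = 4.5% → $1.78695
Spiral notebook $4.66: all other goods → 9.25% + 3% city = 12.25% → $0.57085
Road atlas $13.19: printed books → 3.25% + 0% city = 3.25% → $0.428675
Extension cord $18.82: all other goods → 9.25% + 3% city = 12.25% → $2.30545
Shoe repair $40.77: taxable services → 4.5% + 0% city = 4.5% → $1.83465
LED flashlight $12.97: all other goods → 9.25% + 3% city = 12.25% → $1.588825
AA batteries (8-pack) $11.55: all other goods → 9.25% + 3% city = 12.25% → $1.414875
Unrounded tax sum = $20.195325 → $20.20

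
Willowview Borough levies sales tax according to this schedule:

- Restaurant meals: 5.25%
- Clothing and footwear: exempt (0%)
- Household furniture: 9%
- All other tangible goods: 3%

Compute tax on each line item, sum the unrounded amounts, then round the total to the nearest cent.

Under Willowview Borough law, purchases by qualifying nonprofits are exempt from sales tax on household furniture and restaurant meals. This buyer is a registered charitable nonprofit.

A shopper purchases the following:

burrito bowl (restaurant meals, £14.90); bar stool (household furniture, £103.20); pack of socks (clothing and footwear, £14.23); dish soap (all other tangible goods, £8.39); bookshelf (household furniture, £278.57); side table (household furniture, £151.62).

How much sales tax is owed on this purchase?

£0.25

Burrito bowl £14.90: restaurant meals, buyer-exempt → 0% → £0.00
Bar stool £103.20: household furniture, buyer-exempt → 0% → £0.00
Pack of socks £14.23: clothing and footwear → 0% → £0.00
Dish soap £8.39: all other tangible goods → 3% → £0.2517
Bookshelf £278.57: household furniture, buyer-exempt → 0% → £0.00
Side table £151.62: household furniture, buyer-exempt → 0% → £0.00
Unrounded tax sum = £0.2517 → £0.25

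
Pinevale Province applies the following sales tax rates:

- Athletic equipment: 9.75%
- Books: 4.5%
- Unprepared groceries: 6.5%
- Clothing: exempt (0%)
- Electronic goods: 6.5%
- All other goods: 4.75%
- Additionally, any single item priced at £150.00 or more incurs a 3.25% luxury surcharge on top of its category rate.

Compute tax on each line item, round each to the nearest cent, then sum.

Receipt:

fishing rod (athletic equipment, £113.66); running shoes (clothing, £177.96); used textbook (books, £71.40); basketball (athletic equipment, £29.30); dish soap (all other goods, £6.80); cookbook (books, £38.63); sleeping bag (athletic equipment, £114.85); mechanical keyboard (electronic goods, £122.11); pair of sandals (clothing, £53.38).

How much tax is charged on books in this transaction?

£4.95

Used textbook £71.40: books → 4.5% → £3.21
Cookbook £38.63: books → 4.5% → £1.74
Tax on books = £3.21 + £1.74 = £4.95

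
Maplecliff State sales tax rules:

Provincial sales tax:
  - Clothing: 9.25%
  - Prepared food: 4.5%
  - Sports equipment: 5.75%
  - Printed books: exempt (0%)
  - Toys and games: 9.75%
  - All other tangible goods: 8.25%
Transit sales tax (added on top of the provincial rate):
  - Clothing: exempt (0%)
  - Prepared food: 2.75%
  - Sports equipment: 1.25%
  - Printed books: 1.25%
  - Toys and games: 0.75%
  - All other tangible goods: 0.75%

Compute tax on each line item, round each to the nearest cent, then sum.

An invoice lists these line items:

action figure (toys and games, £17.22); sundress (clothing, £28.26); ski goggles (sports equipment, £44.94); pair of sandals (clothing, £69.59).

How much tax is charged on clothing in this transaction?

£9.05

Sundress £28.26: clothing → 9.25% + 0% transit = 9.25% → £2.61
Pair of sandals £69.59: clothing → 9.25% + 0% transit = 9.25% → £6.44
Tax on clothing = £2.61 + £6.44 = £9.05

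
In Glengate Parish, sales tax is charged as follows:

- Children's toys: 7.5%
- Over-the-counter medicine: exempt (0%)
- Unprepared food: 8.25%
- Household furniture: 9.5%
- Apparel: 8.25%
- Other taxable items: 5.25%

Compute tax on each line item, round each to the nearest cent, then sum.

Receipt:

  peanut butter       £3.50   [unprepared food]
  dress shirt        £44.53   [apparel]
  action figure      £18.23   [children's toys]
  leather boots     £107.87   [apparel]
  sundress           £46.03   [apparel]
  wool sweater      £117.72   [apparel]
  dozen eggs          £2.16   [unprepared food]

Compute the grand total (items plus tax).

Peanut butter £3.50: unprepared food → 8.25% → £0.29
Dress shirt £44.53: apparel → 8.25% → £3.67
Action figure £18.23: children's toys → 7.5% → £1.37
Leather boots £107.87: apparel → 8.25% → £8.90
Sundress £46.03: apparel → 8.25% → £3.80
Wool sweater £117.72: apparel → 8.25% → £9.71
Dozen eggs £2.16: unprepared food → 8.25% → £0.18
Subtotal = £340.04; tax = £27.92; total due = £367.96

£367.96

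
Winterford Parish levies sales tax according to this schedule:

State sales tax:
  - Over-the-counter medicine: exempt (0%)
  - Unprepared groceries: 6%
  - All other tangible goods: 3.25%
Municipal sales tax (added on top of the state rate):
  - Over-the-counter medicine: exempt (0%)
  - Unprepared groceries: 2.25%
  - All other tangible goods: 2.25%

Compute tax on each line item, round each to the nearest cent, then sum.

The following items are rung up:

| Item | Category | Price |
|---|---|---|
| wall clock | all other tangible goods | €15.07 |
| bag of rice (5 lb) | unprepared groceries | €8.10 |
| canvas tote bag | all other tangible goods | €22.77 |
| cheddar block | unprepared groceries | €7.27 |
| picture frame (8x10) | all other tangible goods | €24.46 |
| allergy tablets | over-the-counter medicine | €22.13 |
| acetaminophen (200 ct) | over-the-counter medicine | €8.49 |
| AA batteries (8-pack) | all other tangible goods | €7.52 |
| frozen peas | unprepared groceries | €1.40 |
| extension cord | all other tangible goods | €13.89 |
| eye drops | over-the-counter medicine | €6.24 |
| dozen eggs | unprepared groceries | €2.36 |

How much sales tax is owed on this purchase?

€6.18

Wall clock €15.07: all other tangible goods → 3.25% + 2.25% municipal = 5.5% → €0.83
Bag of rice (5 lb) €8.10: unprepared groceries → 6% + 2.25% municipal = 8.25% → €0.67
Canvas tote bag €22.77: all other tangible goods → 3.25% + 2.25% municipal = 5.5% → €1.25
Cheddar block €7.27: unprepared groceries → 6% + 2.25% municipal = 8.25% → €0.60
Picture frame (8x10) €24.46: all other tangible goods → 3.25% + 2.25% municipal = 5.5% → €1.35
Allergy tablets €22.13: over-the-counter medicine → 0% + 0% municipal = 0% → €0.00
Acetaminophen (200 ct) €8.49: over-the-counter medicine → 0% + 0% municipal = 0% → €0.00
AA batteries (8-pack) €7.52: all other tangible goods → 3.25% + 2.25% municipal = 5.5% → €0.41
Frozen peas €1.40: unprepared groceries → 6% + 2.25% municipal = 8.25% → €0.12
Extension cord €13.89: all other tangible goods → 3.25% + 2.25% municipal = 5.5% → €0.76
Eye drops €6.24: over-the-counter medicine → 0% + 0% municipal = 0% → €0.00
Dozen eggs €2.36: unprepared groceries → 6% + 2.25% municipal = 8.25% → €0.19
Total tax = €0.83 + €0.67 + €1.25 + €0.60 + €1.35 + €0.41 + €0.12 + €0.76 + €0.19 = €6.18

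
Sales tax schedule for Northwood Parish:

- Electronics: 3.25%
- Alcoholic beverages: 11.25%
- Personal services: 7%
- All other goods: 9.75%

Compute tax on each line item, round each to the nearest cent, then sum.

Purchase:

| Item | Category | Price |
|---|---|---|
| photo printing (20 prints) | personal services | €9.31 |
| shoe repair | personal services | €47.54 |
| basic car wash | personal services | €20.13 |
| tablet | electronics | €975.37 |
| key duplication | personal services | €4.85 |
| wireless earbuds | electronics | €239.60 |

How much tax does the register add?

Photo printing (20 prints) €9.31: personal services → 7% → €0.65
Shoe repair €47.54: personal services → 7% → €3.33
Basic car wash €20.13: personal services → 7% → €1.41
Tablet €975.37: electronics → 3.25% → €31.70
Key duplication €4.85: personal services → 7% → €0.34
Wireless earbuds €239.60: electronics → 3.25% → €7.79
Total tax = €0.65 + €3.33 + €1.41 + €31.70 + €0.34 + €7.79 = €45.22

€45.22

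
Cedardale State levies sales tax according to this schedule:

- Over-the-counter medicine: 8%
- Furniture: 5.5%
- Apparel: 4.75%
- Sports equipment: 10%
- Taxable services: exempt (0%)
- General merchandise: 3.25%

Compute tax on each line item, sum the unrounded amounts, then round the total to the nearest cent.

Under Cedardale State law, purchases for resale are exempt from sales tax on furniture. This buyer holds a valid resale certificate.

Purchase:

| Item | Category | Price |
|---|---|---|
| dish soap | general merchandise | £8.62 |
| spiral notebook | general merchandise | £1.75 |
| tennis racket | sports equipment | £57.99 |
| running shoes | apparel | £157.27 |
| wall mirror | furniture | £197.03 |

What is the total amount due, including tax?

Dish soap £8.62: general merchandise → 3.25% → £0.28015
Spiral notebook £1.75: general merchandise → 3.25% → £0.056875
Tennis racket £57.99: sports equipment → 10% → £5.799
Running shoes £157.27: apparel → 4.75% → £7.470325
Wall mirror £197.03: furniture, buyer-exempt → 0% → £0.00
Subtotal = £422.66; unrounded tax = £13.60635 → £13.61; total due = £436.27

£436.27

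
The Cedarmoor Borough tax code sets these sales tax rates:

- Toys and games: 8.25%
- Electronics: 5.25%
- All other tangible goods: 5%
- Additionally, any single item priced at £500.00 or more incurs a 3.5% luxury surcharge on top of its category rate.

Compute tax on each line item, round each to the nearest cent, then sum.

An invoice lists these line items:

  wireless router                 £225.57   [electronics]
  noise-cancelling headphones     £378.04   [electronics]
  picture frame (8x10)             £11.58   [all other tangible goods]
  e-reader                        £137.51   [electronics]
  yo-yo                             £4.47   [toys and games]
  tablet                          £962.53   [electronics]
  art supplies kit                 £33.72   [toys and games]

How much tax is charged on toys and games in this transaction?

£3.15

Yo-yo £4.47: toys and games → 8.25% → £0.37
Art supplies kit £33.72: toys and games → 8.25% → £2.78
Tax on toys and games = £0.37 + £2.78 = £3.15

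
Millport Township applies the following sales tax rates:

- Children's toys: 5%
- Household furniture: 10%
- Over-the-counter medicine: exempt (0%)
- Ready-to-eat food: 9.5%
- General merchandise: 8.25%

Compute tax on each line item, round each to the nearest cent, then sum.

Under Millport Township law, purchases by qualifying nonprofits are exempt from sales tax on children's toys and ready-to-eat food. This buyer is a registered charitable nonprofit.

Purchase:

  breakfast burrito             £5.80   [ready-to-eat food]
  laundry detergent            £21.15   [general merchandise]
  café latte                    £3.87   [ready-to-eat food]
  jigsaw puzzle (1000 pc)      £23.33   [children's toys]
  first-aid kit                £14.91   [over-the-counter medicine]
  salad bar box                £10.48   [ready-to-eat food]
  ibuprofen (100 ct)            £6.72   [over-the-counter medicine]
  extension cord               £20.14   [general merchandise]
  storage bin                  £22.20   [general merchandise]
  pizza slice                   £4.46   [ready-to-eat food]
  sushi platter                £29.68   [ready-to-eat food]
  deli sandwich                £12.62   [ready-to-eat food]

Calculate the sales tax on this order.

Breakfast burrito £5.80: ready-to-eat food, buyer-exempt → 0% → £0.00
Laundry detergent £21.15: general merchandise → 8.25% → £1.74
Café latte £3.87: ready-to-eat food, buyer-exempt → 0% → £0.00
Jigsaw puzzle (1000 pc) £23.33: children's toys, buyer-exempt → 0% → £0.00
First-aid kit £14.91: over-the-counter medicine → 0% → £0.00
Salad bar box £10.48: ready-to-eat food, buyer-exempt → 0% → £0.00
Ibuprofen (100 ct) £6.72: over-the-counter medicine → 0% → £0.00
Extension cord £20.14: general merchandise → 8.25% → £1.66
Storage bin £22.20: general merchandise → 8.25% → £1.83
Pizza slice £4.46: ready-to-eat food, buyer-exempt → 0% → £0.00
Sushi platter £29.68: ready-to-eat food, buyer-exempt → 0% → £0.00
Deli sandwich £12.62: ready-to-eat food, buyer-exempt → 0% → £0.00
Total tax = £1.74 + £1.66 + £1.83 = £5.23

£5.23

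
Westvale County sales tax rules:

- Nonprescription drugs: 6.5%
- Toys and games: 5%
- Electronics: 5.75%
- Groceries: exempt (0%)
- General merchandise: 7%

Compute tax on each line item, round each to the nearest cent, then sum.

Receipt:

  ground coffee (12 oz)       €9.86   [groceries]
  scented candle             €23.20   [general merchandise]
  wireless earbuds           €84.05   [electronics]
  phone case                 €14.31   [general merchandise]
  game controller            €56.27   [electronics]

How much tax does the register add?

Ground coffee (12 oz) €9.86: groceries → 0% → €0.00
Scented candle €23.20: general merchandise → 7% → €1.62
Wireless earbuds €84.05: electronics → 5.75% → €4.83
Phone case €14.31: general merchandise → 7% → €1.00
Game controller €56.27: electronics → 5.75% → €3.24
Total tax = €1.62 + €4.83 + €1.00 + €3.24 = €10.69

€10.69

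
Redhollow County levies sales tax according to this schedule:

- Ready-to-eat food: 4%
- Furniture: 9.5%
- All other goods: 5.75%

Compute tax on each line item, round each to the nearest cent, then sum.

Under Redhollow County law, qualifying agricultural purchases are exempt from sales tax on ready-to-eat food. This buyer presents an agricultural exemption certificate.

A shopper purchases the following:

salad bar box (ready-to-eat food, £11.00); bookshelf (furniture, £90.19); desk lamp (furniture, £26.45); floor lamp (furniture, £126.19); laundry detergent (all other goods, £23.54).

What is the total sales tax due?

Salad bar box £11.00: ready-to-eat food, buyer-exempt → 0% → £0.00
Bookshelf £90.19: furniture → 9.5% → £8.57
Desk lamp £26.45: furniture → 9.5% → £2.51
Floor lamp £126.19: furniture → 9.5% → £11.99
Laundry detergent £23.54: all other goods → 5.75% → £1.35
Total tax = £8.57 + £2.51 + £11.99 + £1.35 = £24.42

£24.42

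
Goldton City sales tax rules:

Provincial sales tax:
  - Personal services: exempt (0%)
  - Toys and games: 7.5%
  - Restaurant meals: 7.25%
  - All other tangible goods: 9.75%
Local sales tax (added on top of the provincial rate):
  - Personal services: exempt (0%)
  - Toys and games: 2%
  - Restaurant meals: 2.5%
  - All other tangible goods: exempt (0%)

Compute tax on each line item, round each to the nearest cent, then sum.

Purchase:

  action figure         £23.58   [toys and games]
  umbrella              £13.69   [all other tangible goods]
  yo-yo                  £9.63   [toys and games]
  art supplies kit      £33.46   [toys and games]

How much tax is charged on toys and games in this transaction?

£6.33

Action figure £23.58: toys and games → 7.5% + 2% local = 9.5% → £2.24
Yo-yo £9.63: toys and games → 7.5% + 2% local = 9.5% → £0.91
Art supplies kit £33.46: toys and games → 7.5% + 2% local = 9.5% → £3.18
Tax on toys and games = £2.24 + £0.91 + £3.18 = £6.33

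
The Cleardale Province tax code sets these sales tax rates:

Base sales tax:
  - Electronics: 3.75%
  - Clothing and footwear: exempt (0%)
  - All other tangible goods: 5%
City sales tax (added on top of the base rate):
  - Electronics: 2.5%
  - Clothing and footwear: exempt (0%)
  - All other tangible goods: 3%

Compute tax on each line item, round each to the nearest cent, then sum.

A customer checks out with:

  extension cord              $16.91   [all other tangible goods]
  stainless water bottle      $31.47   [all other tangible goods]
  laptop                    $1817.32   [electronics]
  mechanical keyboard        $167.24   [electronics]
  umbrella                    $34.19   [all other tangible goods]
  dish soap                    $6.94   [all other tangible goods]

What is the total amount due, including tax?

Extension cord $16.91: all other tangible goods → 5% + 3% city = 8% → $1.35
Stainless water bottle $31.47: all other tangible goods → 5% + 3% city = 8% → $2.52
Laptop $1817.32: electronics → 3.75% + 2.5% city = 6.25% → $113.58
Mechanical keyboard $167.24: electronics → 3.75% + 2.5% city = 6.25% → $10.45
Umbrella $34.19: all other tangible goods → 5% + 3% city = 8% → $2.74
Dish soap $6.94: all other tangible goods → 5% + 3% city = 8% → $0.56
Subtotal = $2074.07; tax = $131.20; total due = $2205.27

$2205.27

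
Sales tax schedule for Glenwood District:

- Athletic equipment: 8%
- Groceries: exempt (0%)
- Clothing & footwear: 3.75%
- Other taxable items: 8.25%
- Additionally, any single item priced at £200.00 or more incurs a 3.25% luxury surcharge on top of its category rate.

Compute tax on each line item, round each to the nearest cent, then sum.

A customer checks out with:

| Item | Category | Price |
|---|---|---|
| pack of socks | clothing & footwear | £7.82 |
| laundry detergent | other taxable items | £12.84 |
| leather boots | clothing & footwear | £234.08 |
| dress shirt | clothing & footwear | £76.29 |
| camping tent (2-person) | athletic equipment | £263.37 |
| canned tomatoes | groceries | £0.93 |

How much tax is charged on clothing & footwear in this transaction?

Pack of socks £7.82: clothing & footwear → 3.75% → £0.29
Leather boots £234.08: clothing & footwear → 3.75% + 3.25% surcharge = 7% → £16.39
Dress shirt £76.29: clothing & footwear → 3.75% → £2.86
Tax on clothing & footwear = £0.29 + £16.39 + £2.86 = £19.54

£19.54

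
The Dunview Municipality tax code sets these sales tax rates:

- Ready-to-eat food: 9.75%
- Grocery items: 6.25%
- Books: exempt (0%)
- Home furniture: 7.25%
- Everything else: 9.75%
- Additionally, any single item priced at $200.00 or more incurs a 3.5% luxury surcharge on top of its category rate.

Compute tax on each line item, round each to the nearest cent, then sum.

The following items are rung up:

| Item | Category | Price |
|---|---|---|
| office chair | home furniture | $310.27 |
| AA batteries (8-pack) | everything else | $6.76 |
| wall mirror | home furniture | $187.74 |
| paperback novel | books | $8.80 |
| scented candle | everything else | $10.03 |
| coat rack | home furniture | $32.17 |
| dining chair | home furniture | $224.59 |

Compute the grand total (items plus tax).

$855.43

Office chair $310.27: home furniture → 7.25% + 3.5% surcharge = 10.75% → $33.35
AA batteries (8-pack) $6.76: everything else → 9.75% → $0.66
Wall mirror $187.74: home furniture → 7.25% → $13.61
Paperback novel $8.80: books → 0% → $0.00
Scented candle $10.03: everything else → 9.75% → $0.98
Coat rack $32.17: home furniture → 7.25% → $2.33
Dining chair $224.59: home furniture → 7.25% + 3.5% surcharge = 10.75% → $24.14
Subtotal = $780.36; tax = $75.07; total due = $855.43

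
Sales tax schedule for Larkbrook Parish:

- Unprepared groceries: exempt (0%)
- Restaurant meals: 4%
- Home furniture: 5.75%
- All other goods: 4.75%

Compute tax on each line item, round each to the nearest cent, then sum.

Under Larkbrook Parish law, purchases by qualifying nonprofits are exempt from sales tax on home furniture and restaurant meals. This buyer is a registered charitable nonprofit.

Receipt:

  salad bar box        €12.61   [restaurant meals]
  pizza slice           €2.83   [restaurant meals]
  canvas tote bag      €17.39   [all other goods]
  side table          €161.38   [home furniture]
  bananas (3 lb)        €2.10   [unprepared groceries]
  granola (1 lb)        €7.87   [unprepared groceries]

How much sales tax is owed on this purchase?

Salad bar box €12.61: restaurant meals, buyer-exempt → 0% → €0.00
Pizza slice €2.83: restaurant meals, buyer-exempt → 0% → €0.00
Canvas tote bag €17.39: all other goods → 4.75% → €0.83
Side table €161.38: home furniture, buyer-exempt → 0% → €0.00
Bananas (3 lb) €2.10: unprepared groceries → 0% → €0.00
Granola (1 lb) €7.87: unprepared groceries → 0% → €0.00
Total tax = €0.83

€0.83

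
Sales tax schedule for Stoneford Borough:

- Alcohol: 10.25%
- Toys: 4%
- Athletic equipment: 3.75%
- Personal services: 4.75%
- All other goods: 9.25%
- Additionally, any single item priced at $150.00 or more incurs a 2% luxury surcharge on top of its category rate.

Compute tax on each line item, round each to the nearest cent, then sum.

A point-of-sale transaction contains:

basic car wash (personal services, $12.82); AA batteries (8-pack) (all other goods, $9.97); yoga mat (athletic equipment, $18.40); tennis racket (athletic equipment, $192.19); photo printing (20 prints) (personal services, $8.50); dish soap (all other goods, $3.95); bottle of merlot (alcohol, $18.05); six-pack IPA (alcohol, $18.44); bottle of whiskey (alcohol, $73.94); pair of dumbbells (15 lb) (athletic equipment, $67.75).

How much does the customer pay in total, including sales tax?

$451.91

Basic car wash $12.82: personal services → 4.75% → $0.61
AA batteries (8-pack) $9.97: all other goods → 9.25% → $0.92
Yoga mat $18.40: athletic equipment → 3.75% → $0.69
Tennis racket $192.19: athletic equipment → 3.75% + 2% surcharge = 5.75% → $11.05
Photo printing (20 prints) $8.50: personal services → 4.75% → $0.40
Dish soap $3.95: all other goods → 9.25% → $0.37
Bottle of merlot $18.05: alcohol → 10.25% → $1.85
Six-pack IPA $18.44: alcohol → 10.25% → $1.89
Bottle of whiskey $73.94: alcohol → 10.25% → $7.58
Pair of dumbbells (15 lb) $67.75: athletic equipment → 3.75% → $2.54
Subtotal = $424.01; tax = $27.90; total due = $451.91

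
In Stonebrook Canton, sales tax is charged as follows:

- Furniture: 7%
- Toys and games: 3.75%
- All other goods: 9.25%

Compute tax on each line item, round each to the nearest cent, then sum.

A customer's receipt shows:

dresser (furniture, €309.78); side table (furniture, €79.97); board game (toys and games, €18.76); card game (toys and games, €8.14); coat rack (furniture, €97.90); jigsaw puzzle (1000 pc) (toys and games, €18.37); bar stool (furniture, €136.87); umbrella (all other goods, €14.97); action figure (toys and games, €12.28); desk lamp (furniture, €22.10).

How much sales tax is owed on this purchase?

Dresser €309.78: furniture → 7% → €21.68
Side table €79.97: furniture → 7% → €5.60
Board game €18.76: toys and games → 3.75% → €0.70
Card game €8.14: toys and games → 3.75% → €0.31
Coat rack €97.90: furniture → 7% → €6.85
Jigsaw puzzle (1000 pc) €18.37: toys and games → 3.75% → €0.69
Bar stool €136.87: furniture → 7% → €9.58
Umbrella €14.97: all other goods → 9.25% → €1.38
Action figure €12.28: toys and games → 3.75% → €0.46
Desk lamp €22.10: furniture → 7% → €1.55
Total tax = €21.68 + €5.60 + €0.70 + €0.31 + €6.85 + €0.69 + €9.58 + €1.38 + €0.46 + €1.55 = €48.80

€48.80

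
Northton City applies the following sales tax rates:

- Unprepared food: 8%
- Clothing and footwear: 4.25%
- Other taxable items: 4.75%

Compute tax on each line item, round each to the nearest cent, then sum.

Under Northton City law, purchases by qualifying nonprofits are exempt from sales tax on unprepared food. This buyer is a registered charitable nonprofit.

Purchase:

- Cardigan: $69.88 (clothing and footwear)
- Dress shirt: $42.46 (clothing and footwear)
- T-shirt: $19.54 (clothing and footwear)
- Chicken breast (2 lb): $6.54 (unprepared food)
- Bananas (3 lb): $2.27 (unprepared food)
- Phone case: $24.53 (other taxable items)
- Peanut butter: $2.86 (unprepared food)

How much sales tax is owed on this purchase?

$6.77

Cardigan $69.88: clothing and footwear → 4.25% → $2.97
Dress shirt $42.46: clothing and footwear → 4.25% → $1.80
T-shirt $19.54: clothing and footwear → 4.25% → $0.83
Chicken breast (2 lb) $6.54: unprepared food, buyer-exempt → 0% → $0.00
Bananas (3 lb) $2.27: unprepared food, buyer-exempt → 0% → $0.00
Phone case $24.53: other taxable items → 4.75% → $1.17
Peanut butter $2.86: unprepared food, buyer-exempt → 0% → $0.00
Total tax = $2.97 + $1.80 + $0.83 + $1.17 = $6.77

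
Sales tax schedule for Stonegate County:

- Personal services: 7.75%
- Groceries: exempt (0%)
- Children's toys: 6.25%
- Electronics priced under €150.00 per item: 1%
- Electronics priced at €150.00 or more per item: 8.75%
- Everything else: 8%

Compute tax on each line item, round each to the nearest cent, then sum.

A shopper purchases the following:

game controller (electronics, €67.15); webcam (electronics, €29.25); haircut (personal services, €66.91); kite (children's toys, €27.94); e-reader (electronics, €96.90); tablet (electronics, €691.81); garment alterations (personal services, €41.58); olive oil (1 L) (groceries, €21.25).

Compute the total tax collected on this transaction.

Game controller €67.15: electronics, under €150.00 → 1% → €0.67
Webcam €29.25: electronics, under €150.00 → 1% → €0.29
Haircut €66.91: personal services → 7.75% → €5.19
Kite €27.94: children's toys → 6.25% → €1.75
E-reader €96.90: electronics, under €150.00 → 1% → €0.97
Tablet €691.81: electronics, €150.00 or more → 8.75% → €60.53
Garment alterations €41.58: personal services → 7.75% → €3.22
Olive oil (1 L) €21.25: groceries → 0% → €0.00
Total tax = €0.67 + €0.29 + €5.19 + €1.75 + €0.97 + €60.53 + €3.22 = €72.62

€72.62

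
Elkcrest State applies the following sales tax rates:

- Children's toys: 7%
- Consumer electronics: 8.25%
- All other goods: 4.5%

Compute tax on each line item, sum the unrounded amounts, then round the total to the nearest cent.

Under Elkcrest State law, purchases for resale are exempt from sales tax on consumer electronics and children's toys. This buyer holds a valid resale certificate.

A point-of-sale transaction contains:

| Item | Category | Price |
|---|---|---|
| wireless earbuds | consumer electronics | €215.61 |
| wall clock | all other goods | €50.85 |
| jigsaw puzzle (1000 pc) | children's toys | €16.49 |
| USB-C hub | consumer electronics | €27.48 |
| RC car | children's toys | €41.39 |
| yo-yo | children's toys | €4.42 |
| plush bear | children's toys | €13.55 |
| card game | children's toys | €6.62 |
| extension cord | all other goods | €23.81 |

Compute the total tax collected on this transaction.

€3.36

Wireless earbuds €215.61: consumer electronics, buyer-exempt → 0% → €0.00
Wall clock €50.85: all other goods → 4.5% → €2.28825
Jigsaw puzzle (1000 pc) €16.49: children's toys, buyer-exempt → 0% → €0.00
USB-C hub €27.48: consumer electronics, buyer-exempt → 0% → €0.00
RC car €41.39: children's toys, buyer-exempt → 0% → €0.00
Yo-yo €4.42: children's toys, buyer-exempt → 0% → €0.00
Plush bear €13.55: children's toys, buyer-exempt → 0% → €0.00
Card game €6.62: children's toys, buyer-exempt → 0% → €0.00
Extension cord €23.81: all other goods → 4.5% → €1.07145
Unrounded tax sum = €3.3597 → €3.36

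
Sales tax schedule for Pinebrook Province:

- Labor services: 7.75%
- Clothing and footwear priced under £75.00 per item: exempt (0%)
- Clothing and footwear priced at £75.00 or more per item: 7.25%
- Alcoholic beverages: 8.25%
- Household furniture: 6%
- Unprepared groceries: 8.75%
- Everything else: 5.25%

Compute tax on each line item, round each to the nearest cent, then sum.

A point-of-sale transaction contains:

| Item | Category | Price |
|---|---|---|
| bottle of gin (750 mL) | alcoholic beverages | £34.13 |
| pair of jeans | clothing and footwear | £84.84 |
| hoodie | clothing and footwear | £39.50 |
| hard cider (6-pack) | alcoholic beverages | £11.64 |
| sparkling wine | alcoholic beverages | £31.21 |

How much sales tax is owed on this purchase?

Bottle of gin (750 mL) £34.13: alcoholic beverages → 8.25% → £2.82
Pair of jeans £84.84: clothing and footwear, £75.00 or more → 7.25% → £6.15
Hoodie £39.50: clothing and footwear, under £75.00 → 0% → £0.00
Hard cider (6-pack) £11.64: alcoholic beverages → 8.25% → £0.96
Sparkling wine £31.21: alcoholic beverages → 8.25% → £2.57
Total tax = £2.82 + £6.15 + £0.96 + £2.57 = £12.50

£12.50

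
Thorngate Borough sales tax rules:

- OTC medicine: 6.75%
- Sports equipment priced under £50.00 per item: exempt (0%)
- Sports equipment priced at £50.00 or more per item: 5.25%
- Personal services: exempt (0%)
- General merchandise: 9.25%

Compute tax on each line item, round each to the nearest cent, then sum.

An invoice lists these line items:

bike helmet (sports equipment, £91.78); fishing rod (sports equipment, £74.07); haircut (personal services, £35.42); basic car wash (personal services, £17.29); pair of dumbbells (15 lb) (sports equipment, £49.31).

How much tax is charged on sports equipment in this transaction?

Bike helmet £91.78: sports equipment, £50.00 or more → 5.25% → £4.82
Fishing rod £74.07: sports equipment, £50.00 or more → 5.25% → £3.89
Pair of dumbbells (15 lb) £49.31: sports equipment, under £50.00 → 0% → £0.00
Tax on sports equipment = £4.82 + £3.89 + £0.00 = £8.71

£8.71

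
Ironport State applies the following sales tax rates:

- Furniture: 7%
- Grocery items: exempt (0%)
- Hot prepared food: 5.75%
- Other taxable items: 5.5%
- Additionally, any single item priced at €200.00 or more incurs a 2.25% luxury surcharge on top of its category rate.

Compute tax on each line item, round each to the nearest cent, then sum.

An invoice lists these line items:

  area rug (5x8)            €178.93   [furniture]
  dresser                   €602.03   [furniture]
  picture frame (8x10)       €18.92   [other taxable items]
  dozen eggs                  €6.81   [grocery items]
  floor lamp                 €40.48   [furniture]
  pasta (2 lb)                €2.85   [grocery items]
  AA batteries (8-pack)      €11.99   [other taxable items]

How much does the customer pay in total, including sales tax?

Area rug (5x8) €178.93: furniture → 7% → €12.53
Dresser €602.03: furniture → 7% + 2.25% surcharge = 9.25% → €55.69
Picture frame (8x10) €18.92: other taxable items → 5.5% → €1.04
Dozen eggs €6.81: grocery items → 0% → €0.00
Floor lamp €40.48: furniture → 7% → €2.83
Pasta (2 lb) €2.85: grocery items → 0% → €0.00
AA batteries (8-pack) €11.99: other taxable items → 5.5% → €0.66
Subtotal = €862.01; tax = €72.75; total due = €934.76

€934.76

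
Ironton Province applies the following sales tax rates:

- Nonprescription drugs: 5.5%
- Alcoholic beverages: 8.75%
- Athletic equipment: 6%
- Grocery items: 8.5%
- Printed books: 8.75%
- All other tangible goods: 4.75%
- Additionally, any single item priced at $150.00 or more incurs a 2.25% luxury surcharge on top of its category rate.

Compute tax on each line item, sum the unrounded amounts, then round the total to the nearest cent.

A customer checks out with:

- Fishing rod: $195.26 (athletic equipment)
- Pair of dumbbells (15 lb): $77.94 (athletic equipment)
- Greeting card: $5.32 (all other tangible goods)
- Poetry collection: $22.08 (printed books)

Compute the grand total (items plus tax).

Fishing rod $195.26: athletic equipment → 6% + 2.25% surcharge = 8.25% → $16.10895
Pair of dumbbells (15 lb) $77.94: athletic equipment → 6% → $4.6764
Greeting card $5.32: all other tangible goods → 4.75% → $0.2527
Poetry collection $22.08: printed books → 8.75% → $1.932
Subtotal = $300.60; unrounded tax = $22.97005 → $22.97; total due = $323.57

$323.57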